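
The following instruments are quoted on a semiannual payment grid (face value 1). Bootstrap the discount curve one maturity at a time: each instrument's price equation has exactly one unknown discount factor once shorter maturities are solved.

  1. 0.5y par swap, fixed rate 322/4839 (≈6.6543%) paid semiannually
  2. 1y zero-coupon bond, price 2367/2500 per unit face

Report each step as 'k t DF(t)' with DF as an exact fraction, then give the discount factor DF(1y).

step 1 [0.5y] swap r/2=161/4839: DF=(1 − 161/4839·(0))/(1+161/4839) = 4839/5000 ≈ 0.967800
step 2 [1y] zero: DF = P = 2367/2500 ≈ 0.946800

1 1/2 4839/5000
2 1 2367/2500
DF(1y) = 2367/2500 ≈ 0.946800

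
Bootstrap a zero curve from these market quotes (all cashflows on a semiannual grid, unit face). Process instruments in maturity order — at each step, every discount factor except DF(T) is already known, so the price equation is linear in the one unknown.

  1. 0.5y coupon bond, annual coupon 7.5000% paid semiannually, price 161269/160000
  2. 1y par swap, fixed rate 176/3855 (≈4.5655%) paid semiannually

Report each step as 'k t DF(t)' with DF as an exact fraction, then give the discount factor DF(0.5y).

1 1/2 1943/2000
2 1 239/250
DF(0.5y) = 1943/2000 ≈ 0.971500

step 1 [0.5y] bond c/2=3/80: DF=(161269/160000 − 3/80·(0))/(1+3/80) = 1943/2000 ≈ 0.971500
step 2 [1y] swap r/2=88/3855: DF=(1 − 88/3855·(0.971500))/(1+88/3855) = 239/250 ≈ 0.956000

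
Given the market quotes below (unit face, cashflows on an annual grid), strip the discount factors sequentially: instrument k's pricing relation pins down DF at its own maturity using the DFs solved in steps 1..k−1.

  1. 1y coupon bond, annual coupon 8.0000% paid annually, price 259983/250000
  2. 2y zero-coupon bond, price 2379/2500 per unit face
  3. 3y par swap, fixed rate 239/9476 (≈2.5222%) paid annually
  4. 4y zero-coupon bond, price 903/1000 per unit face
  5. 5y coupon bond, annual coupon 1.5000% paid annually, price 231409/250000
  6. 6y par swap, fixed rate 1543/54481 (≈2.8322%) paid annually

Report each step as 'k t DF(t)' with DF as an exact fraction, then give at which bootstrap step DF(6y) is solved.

step 1 [1y] bond c/1=2/25: DF=(259983/250000 − 2/25·(0))/(1+2/25) = 9629/10000 ≈ 0.962900
step 2 [2y] zero: DF = P = 2379/2500 ≈ 0.951600
step 3 [3y] swap r/1=239/9476: DF=(1 − 239/9476·(0.962900+0.951600))/(1+239/9476) = 9283/10000 ≈ 0.928300
step 4 [4y] zero: DF = P = 903/1000 ≈ 0.903000
step 5 [5y] bond c/1=3/200: DF=(231409/250000 − 3/200·(0.962900+0.951600+0.928300+0.903000))/(1+3/200) = 4283/5000 ≈ 0.856600
step 6 [6y] swap r/1=1543/54481: DF=(1 − 1543/54481·(0.962900+0.951600+0.928300+0.903000+0.856600))/(1+1543/54481) = 8457/10000 ≈ 0.845700

1 1 9629/10000
2 2 2379/2500
3 3 9283/10000
4 4 903/1000
5 5 4283/5000
6 6 8457/10000
DF(6y) is solved at step 6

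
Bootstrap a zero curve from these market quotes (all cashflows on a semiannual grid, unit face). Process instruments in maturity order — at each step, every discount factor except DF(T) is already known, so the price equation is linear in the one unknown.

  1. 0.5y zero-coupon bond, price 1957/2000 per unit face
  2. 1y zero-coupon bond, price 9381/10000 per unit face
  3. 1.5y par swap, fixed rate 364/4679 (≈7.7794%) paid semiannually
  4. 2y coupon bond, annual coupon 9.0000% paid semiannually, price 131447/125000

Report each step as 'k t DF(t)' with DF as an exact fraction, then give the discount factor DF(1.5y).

1 1/2 1957/2000
2 1 9381/10000
3 3/2 2227/2500
4 2 4427/5000
DF(1.5y) = 2227/2500 ≈ 0.890800

step 1 [0.5y] zero: DF = P = 1957/2000 ≈ 0.978500
step 2 [1y] zero: DF = P = 9381/10000 ≈ 0.938100
step 3 [1.5y] swap r/2=182/4679: DF=(1 − 182/4679·(0.978500+0.938100))/(1+182/4679) = 2227/2500 ≈ 0.890800
step 4 [2y] bond c/2=9/200: DF=(131447/125000 − 9/200·(0.978500+0.938100+0.890800))/(1+9/200) = 4427/5000 ≈ 0.885400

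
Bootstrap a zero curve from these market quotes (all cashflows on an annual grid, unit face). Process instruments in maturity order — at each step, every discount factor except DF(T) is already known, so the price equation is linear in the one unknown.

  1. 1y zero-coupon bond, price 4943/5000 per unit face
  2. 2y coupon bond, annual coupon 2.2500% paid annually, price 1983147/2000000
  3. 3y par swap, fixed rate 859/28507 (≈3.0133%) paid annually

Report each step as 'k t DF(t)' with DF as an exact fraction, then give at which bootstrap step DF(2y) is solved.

1 1 4943/5000
2 2 237/250
3 3 9141/10000
DF(2y) is solved at step 2

step 1 [1y] zero: DF = P = 4943/5000 ≈ 0.988600
step 2 [2y] bond c/1=9/400: DF=(1983147/2000000 − 9/400·(0.988600))/(1+9/400) = 237/250 ≈ 0.948000
step 3 [3y] swap r/1=859/28507: DF=(1 − 859/28507·(0.988600+0.948000))/(1+859/28507) = 9141/10000 ≈ 0.914100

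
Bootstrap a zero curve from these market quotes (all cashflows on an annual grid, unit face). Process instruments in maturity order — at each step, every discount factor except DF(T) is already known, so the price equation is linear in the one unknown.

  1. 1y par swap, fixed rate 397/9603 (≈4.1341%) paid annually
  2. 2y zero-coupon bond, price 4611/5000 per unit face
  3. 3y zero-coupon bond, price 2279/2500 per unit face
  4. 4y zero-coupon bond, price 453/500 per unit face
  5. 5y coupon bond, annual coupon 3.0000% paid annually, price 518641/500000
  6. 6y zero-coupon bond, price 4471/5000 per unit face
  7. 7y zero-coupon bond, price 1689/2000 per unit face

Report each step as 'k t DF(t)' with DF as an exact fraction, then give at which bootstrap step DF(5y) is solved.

1 1 9603/10000
2 2 4611/5000
3 3 2279/2500
4 4 453/500
5 5 8993/10000
6 6 4471/5000
7 7 1689/2000
DF(5y) is solved at step 5

step 1 [1y] swap r/1=397/9603: DF=(1 − 397/9603·(0))/(1+397/9603) = 9603/10000 ≈ 0.960300
step 2 [2y] zero: DF = P = 4611/5000 ≈ 0.922200
step 3 [3y] zero: DF = P = 2279/2500 ≈ 0.911600
step 4 [4y] zero: DF = P = 453/500 ≈ 0.906000
step 5 [5y] bond c/1=3/100: DF=(518641/500000 − 3/100·(0.960300+0.922200+0.911600+0.906000))/(1+3/100) = 8993/10000 ≈ 0.899300
step 6 [6y] zero: DF = P = 4471/5000 ≈ 0.894200
step 7 [7y] zero: DF = P = 1689/2000 ≈ 0.844500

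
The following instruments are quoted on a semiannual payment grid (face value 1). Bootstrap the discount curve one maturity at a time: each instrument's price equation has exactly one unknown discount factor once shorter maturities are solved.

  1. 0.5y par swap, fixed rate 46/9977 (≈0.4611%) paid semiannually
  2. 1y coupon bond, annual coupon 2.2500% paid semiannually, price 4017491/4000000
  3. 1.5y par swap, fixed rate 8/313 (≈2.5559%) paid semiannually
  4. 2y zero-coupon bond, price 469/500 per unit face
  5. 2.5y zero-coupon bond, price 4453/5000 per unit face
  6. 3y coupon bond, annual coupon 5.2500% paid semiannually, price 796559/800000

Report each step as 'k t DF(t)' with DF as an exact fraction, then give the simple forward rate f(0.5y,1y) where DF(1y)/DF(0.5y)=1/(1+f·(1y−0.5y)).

step 1 [0.5y] swap r/2=23/9977: DF=(1 − 23/9977·(0))/(1+23/9977) = 9977/10000 ≈ 0.997700
step 2 [1y] bond c/2=9/800: DF=(4017491/4000000 − 9/800·(0.997700))/(1+9/800) = 9821/10000 ≈ 0.982100
step 3 [1.5y] swap r/2=4/313: DF=(1 − 4/313·(0.997700+0.982100))/(1+4/313) = 1203/1250 ≈ 0.962400
step 4 [2y] zero: DF = P = 469/500 ≈ 0.938000
step 5 [2.5y] zero: DF = P = 4453/5000 ≈ 0.890600
step 6 [3y] bond c/2=21/800: DF=(796559/800000 − 21/800·(0.997700+0.982100+0.962400+0.938000+0.890600))/(1+21/800) = 4241/5000 ≈ 0.848200

1 1/2 9977/10000
2 1 9821/10000
3 3/2 1203/1250
4 2 469/500
5 5/2 4453/5000
6 3 4241/5000
f(0.5y,1y) = ((9977/10000)/(9821/10000) − 1)/(1/2) = 312/9821 ≈ 3.1769%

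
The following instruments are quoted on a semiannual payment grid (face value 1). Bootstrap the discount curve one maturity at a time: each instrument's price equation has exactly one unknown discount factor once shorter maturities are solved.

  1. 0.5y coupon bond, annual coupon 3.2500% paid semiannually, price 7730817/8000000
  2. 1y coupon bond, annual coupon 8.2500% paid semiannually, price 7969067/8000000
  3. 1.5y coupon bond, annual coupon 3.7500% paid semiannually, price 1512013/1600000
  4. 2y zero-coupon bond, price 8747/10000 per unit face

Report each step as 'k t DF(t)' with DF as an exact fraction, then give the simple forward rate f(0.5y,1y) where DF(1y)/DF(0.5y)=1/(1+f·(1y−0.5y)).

1 1/2 9509/10000
2 1 919/1000
3 3/2 2233/2500
4 2 8747/10000
f(0.5y,1y) = ((9509/10000)/(919/1000) − 1)/(1/2) = 319/4595 ≈ 6.9423%

step 1 [0.5y] bond c/2=13/800: DF=(7730817/8000000 − 13/800·(0))/(1+13/800) = 9509/10000 ≈ 0.950900
step 2 [1y] bond c/2=33/800: DF=(7969067/8000000 − 33/800·(0.950900))/(1+33/800) = 919/1000 ≈ 0.919000
step 3 [1.5y] bond c/2=3/160: DF=(1512013/1600000 − 3/160·(0.950900+0.919000))/(1+3/160) = 2233/2500 ≈ 0.893200
step 4 [2y] zero: DF = P = 8747/10000 ≈ 0.874700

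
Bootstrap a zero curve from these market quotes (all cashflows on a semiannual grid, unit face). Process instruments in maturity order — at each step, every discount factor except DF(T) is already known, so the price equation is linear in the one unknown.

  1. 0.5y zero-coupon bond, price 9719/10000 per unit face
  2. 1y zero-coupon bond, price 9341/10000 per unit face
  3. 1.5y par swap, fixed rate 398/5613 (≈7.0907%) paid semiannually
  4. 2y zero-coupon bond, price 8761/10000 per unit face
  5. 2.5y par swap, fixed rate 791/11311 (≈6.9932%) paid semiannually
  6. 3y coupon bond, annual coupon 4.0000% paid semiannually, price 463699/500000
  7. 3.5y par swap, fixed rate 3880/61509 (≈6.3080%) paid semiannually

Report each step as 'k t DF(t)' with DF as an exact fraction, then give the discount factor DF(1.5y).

1 1/2 9719/10000
2 1 9341/10000
3 3/2 1801/2000
4 2 8761/10000
5 5/2 4209/5000
6 3 1641/2000
7 7/2 403/500
DF(1.5y) = 1801/2000 ≈ 0.900500

step 1 [0.5y] zero: DF = P = 9719/10000 ≈ 0.971900
step 2 [1y] zero: DF = P = 9341/10000 ≈ 0.934100
step 3 [1.5y] swap r/2=199/5613: DF=(1 − 199/5613·(0.971900+0.934100))/(1+199/5613) = 1801/2000 ≈ 0.900500
step 4 [2y] zero: DF = P = 8761/10000 ≈ 0.876100
step 5 [2.5y] swap r/2=791/22622: DF=(1 − 791/22622·(0.971900+0.934100+0.900500+0.876100))/(1+791/22622) = 4209/5000 ≈ 0.841800
step 6 [3y] bond c/2=1/50: DF=(463699/500000 − 1/50·(0.971900+0.934100+0.900500+0.876100+0.841800))/(1+1/50) = 1641/2000 ≈ 0.820500
step 7 [3.5y] swap r/2=1940/61509: DF=(1 − 1940/61509·(0.971900+0.934100+0.900500+0.876100+0.841800+0.820500))/(1+1940/61509) = 403/500 ≈ 0.806000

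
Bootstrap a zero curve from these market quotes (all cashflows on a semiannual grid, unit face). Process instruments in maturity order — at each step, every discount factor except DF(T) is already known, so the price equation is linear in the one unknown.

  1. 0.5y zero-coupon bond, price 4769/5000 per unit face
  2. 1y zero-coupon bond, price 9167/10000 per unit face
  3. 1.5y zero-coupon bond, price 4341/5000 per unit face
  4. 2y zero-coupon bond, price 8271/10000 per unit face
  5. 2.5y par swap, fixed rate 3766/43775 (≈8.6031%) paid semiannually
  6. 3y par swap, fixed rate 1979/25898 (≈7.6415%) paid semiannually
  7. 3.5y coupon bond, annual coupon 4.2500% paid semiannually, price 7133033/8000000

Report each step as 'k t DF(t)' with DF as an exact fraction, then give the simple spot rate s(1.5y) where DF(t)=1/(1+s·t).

1 1/2 4769/5000
2 1 9167/10000
3 3/2 4341/5000
4 2 8271/10000
5 5/2 8117/10000
6 3 8021/10000
7 7/2 7653/10000
s(1.5y) = (1/(4341/5000) − 1)/(3/2) = 1318/13023 ≈ 10.1206%

step 1 [0.5y] zero: DF = P = 4769/5000 ≈ 0.953800
step 2 [1y] zero: DF = P = 9167/10000 ≈ 0.916700
step 3 [1.5y] zero: DF = P = 4341/5000 ≈ 0.868200
step 4 [2y] zero: DF = P = 8271/10000 ≈ 0.827100
step 5 [2.5y] swap r/2=1883/43775: DF=(1 − 1883/43775·(0.953800+0.916700+0.868200+0.827100))/(1+1883/43775) = 8117/10000 ≈ 0.811700
step 6 [3y] swap r/2=1979/51796: DF=(1 − 1979/51796·(0.953800+0.916700+0.868200+0.827100+0.811700))/(1+1979/51796) = 8021/10000 ≈ 0.802100
step 7 [3.5y] bond c/2=17/800: DF=(7133033/8000000 − 17/800·(0.953800+0.916700+0.868200+0.827100+0.811700+0.802100))/(1+17/800) = 7653/10000 ≈ 0.765300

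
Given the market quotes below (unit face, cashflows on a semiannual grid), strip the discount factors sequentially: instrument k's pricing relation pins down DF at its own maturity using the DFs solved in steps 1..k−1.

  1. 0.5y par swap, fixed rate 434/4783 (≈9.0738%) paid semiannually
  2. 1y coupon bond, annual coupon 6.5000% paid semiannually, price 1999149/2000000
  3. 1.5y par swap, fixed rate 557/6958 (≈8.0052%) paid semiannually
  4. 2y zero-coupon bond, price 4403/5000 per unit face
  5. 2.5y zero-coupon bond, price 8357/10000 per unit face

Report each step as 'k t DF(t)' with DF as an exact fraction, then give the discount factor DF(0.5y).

step 1 [0.5y] swap r/2=217/4783: DF=(1 − 217/4783·(0))/(1+217/4783) = 4783/5000 ≈ 0.956600
step 2 [1y] bond c/2=13/400: DF=(1999149/2000000 − 13/400·(0.956600))/(1+13/400) = 469/500 ≈ 0.938000
step 3 [1.5y] swap r/2=557/13916: DF=(1 − 557/13916·(0.956600+0.938000))/(1+557/13916) = 4443/5000 ≈ 0.888600
step 4 [2y] zero: DF = P = 4403/5000 ≈ 0.880600
step 5 [2.5y] zero: DF = P = 8357/10000 ≈ 0.835700

1 1/2 4783/5000
2 1 469/500
3 3/2 4443/5000
4 2 4403/5000
5 5/2 8357/10000
DF(0.5y) = 4783/5000 ≈ 0.956600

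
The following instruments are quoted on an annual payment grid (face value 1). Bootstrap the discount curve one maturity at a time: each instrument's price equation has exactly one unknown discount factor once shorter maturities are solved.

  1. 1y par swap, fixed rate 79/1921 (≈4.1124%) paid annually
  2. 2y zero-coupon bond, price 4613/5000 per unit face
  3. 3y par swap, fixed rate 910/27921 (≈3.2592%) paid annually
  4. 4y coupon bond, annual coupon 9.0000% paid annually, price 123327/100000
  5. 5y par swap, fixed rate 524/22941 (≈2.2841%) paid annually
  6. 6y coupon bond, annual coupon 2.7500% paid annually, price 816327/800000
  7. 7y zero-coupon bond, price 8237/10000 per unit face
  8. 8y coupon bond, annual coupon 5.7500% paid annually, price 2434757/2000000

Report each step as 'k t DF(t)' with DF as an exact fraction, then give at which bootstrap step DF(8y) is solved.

1 1 1921/2000
2 2 4613/5000
3 3 909/1000
4 4 9009/10000
5 5 1119/1250
6 6 8703/10000
7 7 8237/10000
8 8 506/625
DF(8y) is solved at step 8

step 1 [1y] swap r/1=79/1921: DF=(1 − 79/1921·(0))/(1+79/1921) = 1921/2000 ≈ 0.960500
step 2 [2y] zero: DF = P = 4613/5000 ≈ 0.922600
step 3 [3y] swap r/1=910/27921: DF=(1 − 910/27921·(0.960500+0.922600))/(1+910/27921) = 909/1000 ≈ 0.909000
step 4 [4y] bond c/1=9/100: DF=(123327/100000 − 9/100·(0.960500+0.922600+0.909000))/(1+9/100) = 9009/10000 ≈ 0.900900
step 5 [5y] swap r/1=524/22941: DF=(1 − 524/22941·(0.960500+0.922600+0.909000+0.900900))/(1+524/22941) = 1119/1250 ≈ 0.895200
step 6 [6y] bond c/1=11/400: DF=(816327/800000 − 11/400·(0.960500+0.922600+0.909000+0.900900+0.895200))/(1+11/400) = 8703/10000 ≈ 0.870300
step 7 [7y] zero: DF = P = 8237/10000 ≈ 0.823700
step 8 [8y] bond c/1=23/400: DF=(2434757/2000000 − 23/400·(0.960500+0.922600+0.909000+0.900900+0.895200+0.870300+0.823700))/(1+23/400) = 506/625 ≈ 0.809600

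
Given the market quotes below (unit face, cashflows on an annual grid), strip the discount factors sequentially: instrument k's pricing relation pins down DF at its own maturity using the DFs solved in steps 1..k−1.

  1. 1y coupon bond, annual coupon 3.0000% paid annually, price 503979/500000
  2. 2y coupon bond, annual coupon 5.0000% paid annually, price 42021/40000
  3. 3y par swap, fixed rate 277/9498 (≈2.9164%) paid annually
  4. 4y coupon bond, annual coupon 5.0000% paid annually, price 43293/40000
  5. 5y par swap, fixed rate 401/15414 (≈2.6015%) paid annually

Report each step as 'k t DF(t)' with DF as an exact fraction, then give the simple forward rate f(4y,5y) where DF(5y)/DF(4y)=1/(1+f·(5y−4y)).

1 1 4893/5000
2 2 9539/10000
3 3 9169/10000
4 4 8951/10000
5 5 8797/10000
f(4y,5y) = ((8951/10000)/(8797/10000) − 1)/(1) = 154/8797 ≈ 1.7506%

step 1 [1y] bond c/1=3/100: DF=(503979/500000 − 3/100·(0))/(1+3/100) = 4893/5000 ≈ 0.978600
step 2 [2y] bond c/1=1/20: DF=(42021/40000 − 1/20·(0.978600))/(1+1/20) = 9539/10000 ≈ 0.953900
step 3 [3y] swap r/1=277/9498: DF=(1 − 277/9498·(0.978600+0.953900))/(1+277/9498) = 9169/10000 ≈ 0.916900
step 4 [4y] bond c/1=1/20: DF=(43293/40000 − 1/20·(0.978600+0.953900+0.916900))/(1+1/20) = 8951/10000 ≈ 0.895100
step 5 [5y] swap r/1=401/15414: DF=(1 − 401/15414·(0.978600+0.953900+0.916900+0.895100))/(1+401/15414) = 8797/10000 ≈ 0.879700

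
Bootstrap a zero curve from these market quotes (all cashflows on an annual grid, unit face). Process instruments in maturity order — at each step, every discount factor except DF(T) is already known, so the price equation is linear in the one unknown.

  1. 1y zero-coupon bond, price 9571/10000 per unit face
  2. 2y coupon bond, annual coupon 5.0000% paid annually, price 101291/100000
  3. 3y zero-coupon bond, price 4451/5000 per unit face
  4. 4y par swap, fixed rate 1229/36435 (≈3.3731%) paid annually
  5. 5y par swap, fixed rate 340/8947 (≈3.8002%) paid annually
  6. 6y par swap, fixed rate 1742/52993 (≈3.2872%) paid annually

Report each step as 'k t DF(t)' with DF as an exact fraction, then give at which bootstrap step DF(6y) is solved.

1 1 9571/10000
2 2 9191/10000
3 3 4451/5000
4 4 8771/10000
5 5 83/100
6 6 4129/5000
DF(6y) is solved at step 6

step 1 [1y] zero: DF = P = 9571/10000 ≈ 0.957100
step 2 [2y] bond c/1=1/20: DF=(101291/100000 − 1/20·(0.957100))/(1+1/20) = 9191/10000 ≈ 0.919100
step 3 [3y] zero: DF = P = 4451/5000 ≈ 0.890200
step 4 [4y] swap r/1=1229/36435: DF=(1 − 1229/36435·(0.957100+0.919100+0.890200))/(1+1229/36435) = 8771/10000 ≈ 0.877100
step 5 [5y] swap r/1=340/8947: DF=(1 − 340/8947·(0.957100+0.919100+0.890200+0.877100))/(1+340/8947) = 83/100 ≈ 0.830000
step 6 [6y] swap r/1=1742/52993: DF=(1 − 1742/52993·(0.957100+0.919100+0.890200+0.877100+0.830000))/(1+1742/52993) = 4129/5000 ≈ 0.825800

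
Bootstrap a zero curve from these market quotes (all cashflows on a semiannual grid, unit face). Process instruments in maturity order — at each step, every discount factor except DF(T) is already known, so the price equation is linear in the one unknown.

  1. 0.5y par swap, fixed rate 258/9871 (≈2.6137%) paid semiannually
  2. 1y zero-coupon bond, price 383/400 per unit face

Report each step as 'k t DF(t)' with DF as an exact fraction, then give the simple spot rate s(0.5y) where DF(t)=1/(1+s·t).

step 1 [0.5y] swap r/2=129/9871: DF=(1 − 129/9871·(0))/(1+129/9871) = 9871/10000 ≈ 0.987100
step 2 [1y] zero: DF = P = 383/400 ≈ 0.957500

1 1/2 9871/10000
2 1 383/400
s(0.5y) = (1/(9871/10000) − 1)/(1/2) = 258/9871 ≈ 2.6137%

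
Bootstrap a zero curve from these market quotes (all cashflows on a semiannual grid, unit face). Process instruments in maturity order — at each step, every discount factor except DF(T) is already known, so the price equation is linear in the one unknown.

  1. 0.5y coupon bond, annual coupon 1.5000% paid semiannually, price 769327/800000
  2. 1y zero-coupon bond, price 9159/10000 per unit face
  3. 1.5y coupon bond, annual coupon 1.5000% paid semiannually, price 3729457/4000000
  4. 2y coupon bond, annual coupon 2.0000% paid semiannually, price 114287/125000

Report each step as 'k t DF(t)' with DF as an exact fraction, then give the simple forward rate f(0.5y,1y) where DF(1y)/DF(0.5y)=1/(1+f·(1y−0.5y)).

step 1 [0.5y] bond c/2=3/400: DF=(769327/800000 − 3/400·(0))/(1+3/400) = 1909/2000 ≈ 0.954500
step 2 [1y] zero: DF = P = 9159/10000 ≈ 0.915900
step 3 [1.5y] bond c/2=3/400: DF=(3729457/4000000 − 3/400·(0.954500+0.915900))/(1+3/400) = 1823/2000 ≈ 0.911500
step 4 [2y] bond c/2=1/100: DF=(114287/125000 − 1/100·(0.954500+0.915900+0.911500))/(1+1/100) = 8777/10000 ≈ 0.877700

1 1/2 1909/2000
2 1 9159/10000
3 3/2 1823/2000
4 2 8777/10000
f(0.5y,1y) = ((1909/2000)/(9159/10000) − 1)/(1/2) = 772/9159 ≈ 8.4289%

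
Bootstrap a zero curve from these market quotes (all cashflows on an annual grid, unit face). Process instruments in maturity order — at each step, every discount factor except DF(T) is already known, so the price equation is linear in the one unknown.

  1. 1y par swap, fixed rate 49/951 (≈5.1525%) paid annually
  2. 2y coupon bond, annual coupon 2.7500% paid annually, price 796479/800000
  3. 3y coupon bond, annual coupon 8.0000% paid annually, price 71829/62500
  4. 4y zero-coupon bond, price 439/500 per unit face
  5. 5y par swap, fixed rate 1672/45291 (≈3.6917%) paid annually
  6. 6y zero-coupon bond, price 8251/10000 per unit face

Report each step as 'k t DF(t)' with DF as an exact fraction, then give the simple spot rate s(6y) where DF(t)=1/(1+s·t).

1 1 951/1000
2 2 1887/2000
3 3 4619/5000
4 4 439/500
5 5 1041/1250
6 6 8251/10000
s(6y) = (1/(8251/10000) − 1)/(6) = 583/16502 ≈ 3.5329%

step 1 [1y] swap r/1=49/951: DF=(1 − 49/951·(0))/(1+49/951) = 951/1000 ≈ 0.951000
step 2 [2y] bond c/1=11/400: DF=(796479/800000 − 11/400·(0.951000))/(1+11/400) = 1887/2000 ≈ 0.943500
step 3 [3y] bond c/1=2/25: DF=(71829/62500 − 2/25·(0.951000+0.943500))/(1+2/25) = 4619/5000 ≈ 0.923800
step 4 [4y] zero: DF = P = 439/500 ≈ 0.878000
step 5 [5y] swap r/1=1672/45291: DF=(1 − 1672/45291·(0.951000+0.943500+0.923800+0.878000))/(1+1672/45291) = 1041/1250 ≈ 0.832800
step 6 [6y] zero: DF = P = 8251/10000 ≈ 0.825100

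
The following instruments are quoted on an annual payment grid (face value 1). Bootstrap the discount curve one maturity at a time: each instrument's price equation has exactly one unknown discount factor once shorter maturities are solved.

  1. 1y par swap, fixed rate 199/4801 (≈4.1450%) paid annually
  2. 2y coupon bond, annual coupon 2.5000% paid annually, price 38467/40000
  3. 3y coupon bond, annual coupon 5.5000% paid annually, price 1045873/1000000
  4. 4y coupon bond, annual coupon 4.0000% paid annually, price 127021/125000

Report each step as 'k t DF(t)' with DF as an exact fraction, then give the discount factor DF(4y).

step 1 [1y] swap r/1=199/4801: DF=(1 − 199/4801·(0))/(1+199/4801) = 4801/5000 ≈ 0.960200
step 2 [2y] bond c/1=1/40: DF=(38467/40000 − 1/40·(0.960200))/(1+1/40) = 2287/2500 ≈ 0.914800
step 3 [3y] bond c/1=11/200: DF=(1045873/1000000 − 11/200·(0.960200+0.914800))/(1+11/200) = 1117/1250 ≈ 0.893600
step 4 [4y] bond c/1=1/25: DF=(127021/125000 − 1/25·(0.960200+0.914800+0.893600))/(1+1/25) = 4353/5000 ≈ 0.870600

1 1 4801/5000
2 2 2287/2500
3 3 1117/1250
4 4 4353/5000
DF(4y) = 4353/5000 ≈ 0.870600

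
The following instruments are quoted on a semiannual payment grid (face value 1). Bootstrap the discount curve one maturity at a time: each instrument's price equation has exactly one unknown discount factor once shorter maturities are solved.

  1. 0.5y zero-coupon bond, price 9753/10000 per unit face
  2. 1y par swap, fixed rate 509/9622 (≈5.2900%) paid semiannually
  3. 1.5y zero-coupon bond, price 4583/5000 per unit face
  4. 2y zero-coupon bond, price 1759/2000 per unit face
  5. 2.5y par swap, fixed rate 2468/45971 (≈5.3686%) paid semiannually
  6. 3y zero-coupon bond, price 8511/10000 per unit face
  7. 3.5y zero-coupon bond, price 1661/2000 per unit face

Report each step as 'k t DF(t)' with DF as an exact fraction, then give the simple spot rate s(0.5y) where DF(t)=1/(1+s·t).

step 1 [0.5y] zero: DF = P = 9753/10000 ≈ 0.975300
step 2 [1y] swap r/2=509/19244: DF=(1 − 509/19244·(0.975300))/(1+509/19244) = 9491/10000 ≈ 0.949100
step 3 [1.5y] zero: DF = P = 4583/5000 ≈ 0.916600
step 4 [2y] zero: DF = P = 1759/2000 ≈ 0.879500
step 5 [2.5y] swap r/2=1234/45971: DF=(1 − 1234/45971·(0.975300+0.949100+0.916600+0.879500))/(1+1234/45971) = 4383/5000 ≈ 0.876600
step 6 [3y] zero: DF = P = 8511/10000 ≈ 0.851100
step 7 [3.5y] zero: DF = P = 1661/2000 ≈ 0.830500

1 1/2 9753/10000
2 1 9491/10000
3 3/2 4583/5000
4 2 1759/2000
5 5/2 4383/5000
6 3 8511/10000
7 7/2 1661/2000
s(0.5y) = (1/(9753/10000) − 1)/(1/2) = 494/9753 ≈ 5.0651%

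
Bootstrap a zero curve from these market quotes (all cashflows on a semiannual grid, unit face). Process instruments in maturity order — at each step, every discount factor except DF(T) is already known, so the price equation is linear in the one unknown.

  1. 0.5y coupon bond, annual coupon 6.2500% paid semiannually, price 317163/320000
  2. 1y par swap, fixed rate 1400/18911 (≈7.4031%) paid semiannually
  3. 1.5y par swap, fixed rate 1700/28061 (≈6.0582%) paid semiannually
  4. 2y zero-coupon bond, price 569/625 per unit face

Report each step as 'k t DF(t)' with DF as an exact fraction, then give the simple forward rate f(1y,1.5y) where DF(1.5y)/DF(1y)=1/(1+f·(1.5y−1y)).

1 1/2 9611/10000
2 1 93/100
3 3/2 183/200
4 2 569/625
f(1y,1.5y) = ((93/100)/(183/200) − 1)/(1/2) = 2/61 ≈ 3.2787%

step 1 [0.5y] bond c/2=1/32: DF=(317163/320000 − 1/32·(0))/(1+1/32) = 9611/10000 ≈ 0.961100
step 2 [1y] swap r/2=700/18911: DF=(1 − 700/18911·(0.961100))/(1+700/18911) = 93/100 ≈ 0.930000
step 3 [1.5y] swap r/2=850/28061: DF=(1 − 850/28061·(0.961100+0.930000))/(1+850/28061) = 183/200 ≈ 0.915000
step 4 [2y] zero: DF = P = 569/625 ≈ 0.910400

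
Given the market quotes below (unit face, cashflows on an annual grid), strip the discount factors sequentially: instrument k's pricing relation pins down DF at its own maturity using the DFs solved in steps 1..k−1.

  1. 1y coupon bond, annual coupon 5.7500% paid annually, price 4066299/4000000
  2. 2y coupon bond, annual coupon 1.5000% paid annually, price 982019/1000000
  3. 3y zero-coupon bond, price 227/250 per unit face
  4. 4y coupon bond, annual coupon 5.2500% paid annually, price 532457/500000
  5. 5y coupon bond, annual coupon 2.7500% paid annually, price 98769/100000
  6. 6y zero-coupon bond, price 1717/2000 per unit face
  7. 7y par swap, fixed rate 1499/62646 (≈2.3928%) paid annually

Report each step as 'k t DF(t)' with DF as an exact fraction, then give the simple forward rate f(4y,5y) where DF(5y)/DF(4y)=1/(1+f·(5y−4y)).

1 1 9613/10000
2 2 9533/10000
3 3 227/250
4 4 871/1000
5 5 539/625
6 6 1717/2000
7 7 8501/10000
f(4y,5y) = ((871/1000)/(539/625) − 1)/(1) = 43/4312 ≈ 0.9972%

step 1 [1y] bond c/1=23/400: DF=(4066299/4000000 − 23/400·(0))/(1+23/400) = 9613/10000 ≈ 0.961300
step 2 [2y] bond c/1=3/200: DF=(982019/1000000 − 3/200·(0.961300))/(1+3/200) = 9533/10000 ≈ 0.953300
step 3 [3y] zero: DF = P = 227/250 ≈ 0.908000
step 4 [4y] bond c/1=21/400: DF=(532457/500000 − 21/400·(0.961300+0.953300+0.908000))/(1+21/400) = 871/1000 ≈ 0.871000
step 5 [5y] bond c/1=11/400: DF=(98769/100000 − 11/400·(0.961300+0.953300+0.908000+0.871000))/(1+11/400) = 539/625 ≈ 0.862400
step 6 [6y] zero: DF = P = 1717/2000 ≈ 0.858500
step 7 [7y] swap r/1=1499/62646: DF=(1 − 1499/62646·(0.961300+0.953300+0.908000+0.871000+0.862400+0.858500))/(1+1499/62646) = 8501/10000 ≈ 0.850100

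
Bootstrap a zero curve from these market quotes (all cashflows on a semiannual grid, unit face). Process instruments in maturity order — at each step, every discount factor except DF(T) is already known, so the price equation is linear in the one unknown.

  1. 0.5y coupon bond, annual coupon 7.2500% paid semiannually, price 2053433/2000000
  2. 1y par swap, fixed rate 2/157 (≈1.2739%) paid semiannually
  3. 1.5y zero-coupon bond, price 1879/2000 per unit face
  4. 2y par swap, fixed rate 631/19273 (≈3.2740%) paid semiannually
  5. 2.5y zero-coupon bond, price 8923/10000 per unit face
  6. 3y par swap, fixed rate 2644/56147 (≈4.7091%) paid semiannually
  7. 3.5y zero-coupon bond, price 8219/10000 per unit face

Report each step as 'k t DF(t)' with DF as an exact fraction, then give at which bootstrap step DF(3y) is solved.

1 1/2 2477/2500
2 1 4937/5000
3 3/2 1879/2000
4 2 9369/10000
5 5/2 8923/10000
6 3 4339/5000
7 7/2 8219/10000
DF(3y) is solved at step 6

step 1 [0.5y] bond c/2=29/800: DF=(2053433/2000000 − 29/800·(0))/(1+29/800) = 2477/2500 ≈ 0.990800
step 2 [1y] swap r/2=1/157: DF=(1 − 1/157·(0.990800))/(1+1/157) = 4937/5000 ≈ 0.987400
step 3 [1.5y] zero: DF = P = 1879/2000 ≈ 0.939500
step 4 [2y] swap r/2=631/38546: DF=(1 − 631/38546·(0.990800+0.987400+0.939500))/(1+631/38546) = 9369/10000 ≈ 0.936900
step 5 [2.5y] zero: DF = P = 8923/10000 ≈ 0.892300
step 6 [3y] swap r/2=1322/56147: DF=(1 − 1322/56147·(0.990800+0.987400+0.939500+0.936900+0.892300))/(1+1322/56147) = 4339/5000 ≈ 0.867800
step 7 [3.5y] zero: DF = P = 8219/10000 ≈ 0.821900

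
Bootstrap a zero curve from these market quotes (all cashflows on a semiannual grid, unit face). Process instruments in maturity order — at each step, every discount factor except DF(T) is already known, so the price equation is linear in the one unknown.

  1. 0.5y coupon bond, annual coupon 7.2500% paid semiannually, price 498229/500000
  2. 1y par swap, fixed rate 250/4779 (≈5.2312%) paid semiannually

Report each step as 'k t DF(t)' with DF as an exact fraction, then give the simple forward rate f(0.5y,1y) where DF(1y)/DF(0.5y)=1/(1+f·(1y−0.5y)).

1 1/2 601/625
2 1 19/20
f(0.5y,1y) = ((601/625)/(19/20) − 1)/(1/2) = 58/2375 ≈ 2.4421%

step 1 [0.5y] bond c/2=29/800: DF=(498229/500000 − 29/800·(0))/(1+29/800) = 601/625 ≈ 0.961600
step 2 [1y] swap r/2=125/4779: DF=(1 − 125/4779·(0.961600))/(1+125/4779) = 19/20 ≈ 0.950000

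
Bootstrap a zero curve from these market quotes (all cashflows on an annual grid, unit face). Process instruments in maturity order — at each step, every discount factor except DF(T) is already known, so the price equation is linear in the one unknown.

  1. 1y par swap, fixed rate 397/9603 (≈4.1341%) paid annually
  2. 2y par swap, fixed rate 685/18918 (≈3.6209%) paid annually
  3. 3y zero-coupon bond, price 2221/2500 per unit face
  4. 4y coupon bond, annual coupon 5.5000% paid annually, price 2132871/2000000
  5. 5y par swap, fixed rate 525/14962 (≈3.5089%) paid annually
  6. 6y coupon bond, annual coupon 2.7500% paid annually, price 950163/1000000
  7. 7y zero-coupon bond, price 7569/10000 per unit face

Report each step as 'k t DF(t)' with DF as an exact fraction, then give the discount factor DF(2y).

1 1 9603/10000
2 2 1863/2000
3 3 2221/2500
4 4 8659/10000
5 5 337/400
6 6 4023/5000
7 7 7569/10000
DF(2y) = 1863/2000 ≈ 0.931500

step 1 [1y] swap r/1=397/9603: DF=(1 − 397/9603·(0))/(1+397/9603) = 9603/10000 ≈ 0.960300
step 2 [2y] swap r/1=685/18918: DF=(1 − 685/18918·(0.960300))/(1+685/18918) = 1863/2000 ≈ 0.931500
step 3 [3y] zero: DF = P = 2221/2500 ≈ 0.888400
step 4 [4y] bond c/1=11/200: DF=(2132871/2000000 − 11/200·(0.960300+0.931500+0.888400))/(1+11/200) = 8659/10000 ≈ 0.865900
step 5 [5y] swap r/1=525/14962: DF=(1 − 525/14962·(0.960300+0.931500+0.888400+0.865900))/(1+525/14962) = 337/400 ≈ 0.842500
step 6 [6y] bond c/1=11/400: DF=(950163/1000000 − 11/400·(0.960300+0.931500+0.888400+0.865900+0.842500))/(1+11/400) = 4023/5000 ≈ 0.804600
step 7 [7y] zero: DF = P = 7569/10000 ≈ 0.756900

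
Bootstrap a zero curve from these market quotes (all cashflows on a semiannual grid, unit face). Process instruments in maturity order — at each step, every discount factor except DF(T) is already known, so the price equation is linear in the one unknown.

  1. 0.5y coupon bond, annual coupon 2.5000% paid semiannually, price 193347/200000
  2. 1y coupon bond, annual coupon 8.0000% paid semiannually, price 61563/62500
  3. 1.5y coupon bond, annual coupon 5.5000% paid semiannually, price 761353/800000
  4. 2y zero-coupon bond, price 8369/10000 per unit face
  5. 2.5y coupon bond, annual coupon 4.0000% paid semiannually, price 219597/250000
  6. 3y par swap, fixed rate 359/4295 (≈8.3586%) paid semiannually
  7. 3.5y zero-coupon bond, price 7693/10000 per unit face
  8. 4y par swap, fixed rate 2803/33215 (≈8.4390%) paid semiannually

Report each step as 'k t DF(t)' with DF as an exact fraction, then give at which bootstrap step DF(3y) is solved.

step 1 [0.5y] bond c/2=1/80: DF=(193347/200000 − 1/80·(0))/(1+1/80) = 2387/2500 ≈ 0.954800
step 2 [1y] bond c/2=1/25: DF=(61563/62500 − 1/25·(0.954800))/(1+1/25) = 569/625 ≈ 0.910400
step 3 [1.5y] bond c/2=11/400: DF=(761353/800000 − 11/400·(0.954800+0.910400))/(1+11/400) = 8763/10000 ≈ 0.876300
step 4 [2y] zero: DF = P = 8369/10000 ≈ 0.836900
step 5 [2.5y] bond c/2=1/50: DF=(219597/250000 − 1/50·(0.954800+0.910400+0.876300+0.836900))/(1+1/50) = 791/1000 ≈ 0.791000
step 6 [3y] swap r/2=359/8590: DF=(1 − 359/8590·(0.954800+0.910400+0.876300+0.836900+0.791000))/(1+359/8590) = 3923/5000 ≈ 0.784600
step 7 [3.5y] zero: DF = P = 7693/10000 ≈ 0.769300
step 8 [4y] swap r/2=2803/66430: DF=(1 − 2803/66430·(0.954800+0.910400+0.876300+0.836900+0.791000+0.784600+0.769300))/(1+2803/66430) = 7197/10000 ≈ 0.719700

1 1/2 2387/2500
2 1 569/625
3 3/2 8763/10000
4 2 8369/10000
5 5/2 791/1000
6 3 3923/5000
7 7/2 7693/10000
8 4 7197/10000
DF(3y) is solved at step 6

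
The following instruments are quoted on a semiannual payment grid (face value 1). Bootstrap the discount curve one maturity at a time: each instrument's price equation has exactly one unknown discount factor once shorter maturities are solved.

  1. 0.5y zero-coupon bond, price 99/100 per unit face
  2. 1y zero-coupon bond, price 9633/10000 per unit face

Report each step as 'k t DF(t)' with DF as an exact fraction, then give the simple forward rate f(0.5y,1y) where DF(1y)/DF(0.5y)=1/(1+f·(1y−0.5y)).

1 1/2 99/100
2 1 9633/10000
f(0.5y,1y) = ((99/100)/(9633/10000) − 1)/(1/2) = 178/3211 ≈ 5.5434%

step 1 [0.5y] zero: DF = P = 99/100 ≈ 0.990000
step 2 [1y] zero: DF = P = 9633/10000 ≈ 0.963300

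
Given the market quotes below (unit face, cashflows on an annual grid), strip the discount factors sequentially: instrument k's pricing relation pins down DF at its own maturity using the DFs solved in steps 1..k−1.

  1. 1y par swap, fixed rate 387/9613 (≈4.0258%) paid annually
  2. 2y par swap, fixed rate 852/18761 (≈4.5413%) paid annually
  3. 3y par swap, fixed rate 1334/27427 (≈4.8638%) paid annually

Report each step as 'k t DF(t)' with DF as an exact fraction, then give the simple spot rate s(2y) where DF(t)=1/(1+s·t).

step 1 [1y] swap r/1=387/9613: DF=(1 − 387/9613·(0))/(1+387/9613) = 9613/10000 ≈ 0.961300
step 2 [2y] swap r/1=852/18761: DF=(1 − 852/18761·(0.961300))/(1+852/18761) = 2287/2500 ≈ 0.914800
step 3 [3y] swap r/1=1334/27427: DF=(1 − 1334/27427·(0.961300+0.914800))/(1+1334/27427) = 4333/5000 ≈ 0.866600

1 1 9613/10000
2 2 2287/2500
3 3 4333/5000
s(2y) = (1/(2287/2500) − 1)/(2) = 213/4574 ≈ 4.6568%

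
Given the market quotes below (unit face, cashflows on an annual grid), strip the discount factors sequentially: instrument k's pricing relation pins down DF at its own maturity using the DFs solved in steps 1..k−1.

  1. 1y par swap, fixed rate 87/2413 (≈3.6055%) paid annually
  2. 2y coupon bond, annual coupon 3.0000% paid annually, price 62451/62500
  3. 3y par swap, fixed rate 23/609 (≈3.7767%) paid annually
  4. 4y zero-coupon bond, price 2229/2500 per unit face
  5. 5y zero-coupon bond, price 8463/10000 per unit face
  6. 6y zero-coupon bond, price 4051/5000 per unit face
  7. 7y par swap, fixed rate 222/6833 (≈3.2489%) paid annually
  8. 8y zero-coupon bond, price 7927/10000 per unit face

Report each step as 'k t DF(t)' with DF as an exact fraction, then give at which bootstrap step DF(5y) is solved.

step 1 [1y] swap r/1=87/2413: DF=(1 − 87/2413·(0))/(1+87/2413) = 2413/2500 ≈ 0.965200
step 2 [2y] bond c/1=3/100: DF=(62451/62500 − 3/100·(0.965200))/(1+3/100) = 471/500 ≈ 0.942000
step 3 [3y] swap r/1=23/609: DF=(1 − 23/609·(0.965200+0.942000))/(1+23/609) = 4471/5000 ≈ 0.894200
step 4 [4y] zero: DF = P = 2229/2500 ≈ 0.891600
step 5 [5y] zero: DF = P = 8463/10000 ≈ 0.846300
step 6 [6y] zero: DF = P = 4051/5000 ≈ 0.810200
step 7 [7y] swap r/1=222/6833: DF=(1 − 222/6833·(0.965200+0.942000+0.894200+0.891600+0.846300+0.810200))/(1+222/6833) = 4001/5000 ≈ 0.800200
step 8 [8y] zero: DF = P = 7927/10000 ≈ 0.792700

1 1 2413/2500
2 2 471/500
3 3 4471/5000
4 4 2229/2500
5 5 8463/10000
6 6 4051/5000
7 7 4001/5000
8 8 7927/10000
DF(5y) is solved at step 5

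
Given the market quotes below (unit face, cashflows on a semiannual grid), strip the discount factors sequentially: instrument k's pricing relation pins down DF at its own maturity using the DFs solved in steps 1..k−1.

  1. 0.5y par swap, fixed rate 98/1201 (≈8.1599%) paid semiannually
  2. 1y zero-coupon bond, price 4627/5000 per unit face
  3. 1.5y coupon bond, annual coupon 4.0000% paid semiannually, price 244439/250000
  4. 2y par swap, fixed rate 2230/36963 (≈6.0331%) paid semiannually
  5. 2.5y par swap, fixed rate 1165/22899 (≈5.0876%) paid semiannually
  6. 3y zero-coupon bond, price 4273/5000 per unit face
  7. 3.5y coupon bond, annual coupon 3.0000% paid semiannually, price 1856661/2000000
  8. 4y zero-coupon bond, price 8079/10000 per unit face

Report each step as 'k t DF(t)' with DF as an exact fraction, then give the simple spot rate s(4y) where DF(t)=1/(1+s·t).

step 1 [0.5y] swap r/2=49/1201: DF=(1 − 49/1201·(0))/(1+49/1201) = 1201/1250 ≈ 0.960800
step 2 [1y] zero: DF = P = 4627/5000 ≈ 0.925400
step 3 [1.5y] bond c/2=1/50: DF=(244439/250000 − 1/50·(0.960800+0.925400))/(1+1/50) = 576/625 ≈ 0.921600
step 4 [2y] swap r/2=1115/36963: DF=(1 − 1115/36963·(0.960800+0.925400+0.921600))/(1+1115/36963) = 1777/2000 ≈ 0.888500
step 5 [2.5y] swap r/2=1165/45798: DF=(1 − 1165/45798·(0.960800+0.925400+0.921600+0.888500))/(1+1165/45798) = 1767/2000 ≈ 0.883500
step 6 [3y] zero: DF = P = 4273/5000 ≈ 0.854600
step 7 [3.5y] bond c/2=3/200: DF=(1856661/2000000 − 3/200·(0.960800+0.925400+0.921600+0.888500+0.883500+0.854600))/(1+3/200) = 8343/10000 ≈ 0.834300
step 8 [4y] zero: DF = P = 8079/10000 ≈ 0.807900

1 1/2 1201/1250
2 1 4627/5000
3 3/2 576/625
4 2 1777/2000
5 5/2 1767/2000
6 3 4273/5000
7 7/2 8343/10000
8 4 8079/10000
s(4y) = (1/(8079/10000) − 1)/(4) = 1921/32316 ≈ 5.9444%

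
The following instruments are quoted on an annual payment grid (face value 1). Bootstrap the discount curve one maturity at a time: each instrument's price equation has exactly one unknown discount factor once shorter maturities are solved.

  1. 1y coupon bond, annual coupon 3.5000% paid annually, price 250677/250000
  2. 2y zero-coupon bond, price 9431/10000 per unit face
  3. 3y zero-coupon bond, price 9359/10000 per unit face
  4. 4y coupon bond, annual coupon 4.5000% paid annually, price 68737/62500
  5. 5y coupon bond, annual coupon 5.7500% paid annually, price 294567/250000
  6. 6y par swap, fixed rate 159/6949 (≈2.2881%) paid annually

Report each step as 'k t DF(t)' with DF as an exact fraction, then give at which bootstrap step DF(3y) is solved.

step 1 [1y] bond c/1=7/200: DF=(250677/250000 − 7/200·(0))/(1+7/200) = 1211/1250 ≈ 0.968800
step 2 [2y] zero: DF = P = 9431/10000 ≈ 0.943100
step 3 [3y] zero: DF = P = 9359/10000 ≈ 0.935900
step 4 [4y] bond c/1=9/200: DF=(68737/62500 − 9/200·(0.968800+0.943100+0.935900))/(1+9/200) = 4649/5000 ≈ 0.929800
step 5 [5y] bond c/1=23/400: DF=(294567/250000 − 23/400·(0.968800+0.943100+0.935900+0.929800))/(1+23/400) = 568/625 ≈ 0.908800
step 6 [6y] swap r/1=159/6949: DF=(1 − 159/6949·(0.968800+0.943100+0.935900+0.929800+0.908800))/(1+159/6949) = 1091/1250 ≈ 0.872800

1 1 1211/1250
2 2 9431/10000
3 3 9359/10000
4 4 4649/5000
5 5 568/625
6 6 1091/1250
DF(3y) is solved at step 3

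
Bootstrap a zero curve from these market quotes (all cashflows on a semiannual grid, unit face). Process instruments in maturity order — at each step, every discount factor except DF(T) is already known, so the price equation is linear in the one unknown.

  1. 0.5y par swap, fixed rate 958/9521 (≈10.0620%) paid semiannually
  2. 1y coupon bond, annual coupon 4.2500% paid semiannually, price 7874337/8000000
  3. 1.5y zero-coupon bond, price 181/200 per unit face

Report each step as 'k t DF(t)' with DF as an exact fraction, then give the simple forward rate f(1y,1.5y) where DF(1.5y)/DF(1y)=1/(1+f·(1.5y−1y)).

step 1 [0.5y] swap r/2=479/9521: DF=(1 − 479/9521·(0))/(1+479/9521) = 9521/10000 ≈ 0.952100
step 2 [1y] bond c/2=17/800: DF=(7874337/8000000 − 17/800·(0.952100))/(1+17/800) = 118/125 ≈ 0.944000
step 3 [1.5y] zero: DF = P = 181/200 ≈ 0.905000

1 1/2 9521/10000
2 1 118/125
3 3/2 181/200
f(1y,1.5y) = ((118/125)/(181/200) − 1)/(1/2) = 78/905 ≈ 8.6188%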